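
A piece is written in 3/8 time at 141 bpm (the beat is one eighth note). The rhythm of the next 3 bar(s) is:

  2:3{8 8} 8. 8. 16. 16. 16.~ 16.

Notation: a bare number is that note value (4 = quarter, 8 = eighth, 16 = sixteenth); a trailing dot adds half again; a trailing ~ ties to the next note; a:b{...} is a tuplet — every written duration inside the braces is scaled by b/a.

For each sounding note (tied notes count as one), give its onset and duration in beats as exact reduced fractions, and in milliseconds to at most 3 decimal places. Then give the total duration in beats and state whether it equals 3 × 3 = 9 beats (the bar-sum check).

1) 0.0ms=0b +638.298ms=3/2b
2) 638.298ms=3/2b +638.298ms=3/2b
3) 1276.596ms=3b +638.298ms=3/2b
4) 1914.894ms=9/2b +638.298ms=3/2b
5) 2553.191ms=6b +319.149ms=3/4b
6) 2872.34ms=27/4b +319.149ms=3/4b
7) 3191.489ms=15/2b +638.298ms=3/2b
Σ=9b of 9 (141bpm 3/8) — PASS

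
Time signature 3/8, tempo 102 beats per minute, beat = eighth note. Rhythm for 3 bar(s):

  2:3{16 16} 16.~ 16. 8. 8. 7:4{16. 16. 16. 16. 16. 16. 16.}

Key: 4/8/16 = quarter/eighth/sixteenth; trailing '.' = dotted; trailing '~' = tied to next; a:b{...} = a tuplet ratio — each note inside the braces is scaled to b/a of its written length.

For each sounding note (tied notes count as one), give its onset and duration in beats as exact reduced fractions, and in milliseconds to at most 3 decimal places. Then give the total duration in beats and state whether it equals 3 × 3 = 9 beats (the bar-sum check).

1) 0.0ms=0b +441.176ms=3/4b
2) 441.176ms=3/4b +441.176ms=3/4b
3) 882.353ms=3/2b +882.353ms=3/2b
4) 1764.706ms=3b +882.353ms=3/2b
5) 2647.059ms=9/2b +882.353ms=3/2b
6) 3529.412ms=6b +252.101ms=3/7b
7) 3781.513ms=45/7b +252.101ms=3/7b
8) 4033.613ms=48/7b +252.101ms=3/7b
9) 4285.714ms=51/7b +252.101ms=3/7b
10) 4537.815ms=54/7b +252.101ms=3/7b
11) 4789.916ms=57/7b +252.101ms=3/7b
12) 5042.017ms=60/7b +252.101ms=3/7b
Σ=9b of 9 (102bpm 3/8) — PASS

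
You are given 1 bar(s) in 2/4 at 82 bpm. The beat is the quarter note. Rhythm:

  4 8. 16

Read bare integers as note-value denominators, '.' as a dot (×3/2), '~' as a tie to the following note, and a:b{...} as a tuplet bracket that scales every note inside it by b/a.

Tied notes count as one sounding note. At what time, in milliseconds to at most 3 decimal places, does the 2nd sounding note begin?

note 2 onset = 1b = 731.707ms

1. 0.0ms @ 0 + 731.707ms (1)
2. 731.707ms @ 1 + 548.78ms (3/4)
3. 1280.488ms @ 7/4 + 182.927ms (1/4)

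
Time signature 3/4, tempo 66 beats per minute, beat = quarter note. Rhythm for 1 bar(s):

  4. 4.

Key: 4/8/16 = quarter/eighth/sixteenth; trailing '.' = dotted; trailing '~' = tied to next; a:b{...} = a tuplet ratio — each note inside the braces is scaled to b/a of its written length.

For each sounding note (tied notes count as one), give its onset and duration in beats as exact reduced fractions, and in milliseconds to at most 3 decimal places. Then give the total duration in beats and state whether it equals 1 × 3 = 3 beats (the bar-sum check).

1) 0.0ms=0b +1363.636ms=3/2b
2) 1363.636ms=3/2b +1363.636ms=3/2b
Σ=3b of 3 (66bpm 3/4) — PASS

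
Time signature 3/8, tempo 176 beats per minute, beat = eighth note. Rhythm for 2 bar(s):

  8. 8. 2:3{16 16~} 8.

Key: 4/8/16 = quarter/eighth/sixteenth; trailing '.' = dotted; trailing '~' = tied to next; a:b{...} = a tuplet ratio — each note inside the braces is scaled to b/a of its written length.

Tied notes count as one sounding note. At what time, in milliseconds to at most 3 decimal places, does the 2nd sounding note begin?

1. 0.0ms @ 0 + 511.364ms (3/2)
2. 511.364ms @ 3/2 + 511.364ms (3/2)
3. 1022.727ms @ 3 + 255.682ms (3/4)
4. 1278.409ms @ 15/4 + 767.045ms (9/4)

note 2 onset = 3/2b = 511.364ms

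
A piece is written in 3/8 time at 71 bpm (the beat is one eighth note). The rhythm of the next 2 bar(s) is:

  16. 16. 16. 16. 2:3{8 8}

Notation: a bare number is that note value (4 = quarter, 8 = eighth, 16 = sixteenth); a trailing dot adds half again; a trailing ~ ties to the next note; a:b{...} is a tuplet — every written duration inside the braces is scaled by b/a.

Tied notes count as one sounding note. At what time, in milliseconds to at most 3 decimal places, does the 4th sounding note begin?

1. 0.0ms @ 0 + 633.803ms (3/4)
2. 633.803ms @ 3/4 + 633.803ms (3/4)
3. 1267.606ms @ 3/2 + 633.803ms (3/4)
4. 1901.408ms @ 9/4 + 633.803ms (3/4)
5. 2535.211ms @ 3 + 1267.606ms (3/2)
6. 3802.817ms @ 9/2 + 1267.606ms (3/2)

note 4 onset = 9/4b = 1901.408ms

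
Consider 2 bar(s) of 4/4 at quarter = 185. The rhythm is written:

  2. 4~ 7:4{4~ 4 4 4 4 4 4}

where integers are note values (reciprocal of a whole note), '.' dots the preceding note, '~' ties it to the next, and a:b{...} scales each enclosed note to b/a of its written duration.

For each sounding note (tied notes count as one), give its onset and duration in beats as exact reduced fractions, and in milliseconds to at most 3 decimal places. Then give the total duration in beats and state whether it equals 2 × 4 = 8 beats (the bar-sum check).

1) 0.0ms=0b +972.973ms=3b
2) 972.973ms=3b +694.981ms=15/7b
3) 1667.954ms=36/7b +185.328ms=4/7b
4) 1853.282ms=40/7b +185.328ms=4/7b
5) 2038.61ms=44/7b +185.328ms=4/7b
6) 2223.938ms=48/7b +185.328ms=4/7b
7) 2409.266ms=52/7b +185.328ms=4/7b
Σ=8b of 8 (185bpm 4/4) — PASS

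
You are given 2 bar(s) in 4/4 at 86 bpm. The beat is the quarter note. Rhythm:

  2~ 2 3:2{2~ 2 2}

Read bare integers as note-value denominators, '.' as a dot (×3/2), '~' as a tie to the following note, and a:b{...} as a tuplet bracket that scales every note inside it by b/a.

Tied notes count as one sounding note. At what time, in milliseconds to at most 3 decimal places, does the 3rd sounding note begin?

note 3 onset = 20/3b = 4651.163ms

1. 0.0ms @ 0 + 2790.698ms (4)
2. 2790.698ms @ 4 + 1860.465ms (8/3)
3. 4651.163ms @ 20/3 + 930.233ms (4/3)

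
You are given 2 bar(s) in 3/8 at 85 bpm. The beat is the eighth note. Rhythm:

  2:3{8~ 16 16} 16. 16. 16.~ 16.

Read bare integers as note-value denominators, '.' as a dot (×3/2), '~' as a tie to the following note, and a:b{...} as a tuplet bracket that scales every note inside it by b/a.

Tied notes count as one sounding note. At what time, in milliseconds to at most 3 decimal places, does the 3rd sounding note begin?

1. 0.0ms @ 0 + 1588.235ms (9/4)
2. 1588.235ms @ 9/4 + 529.412ms (3/4)
3. 2117.647ms @ 3 + 529.412ms (3/4)
4. 2647.059ms @ 15/4 + 529.412ms (3/4)
5. 3176.471ms @ 9/2 + 1058.824ms (3/2)

note 3 onset = 3b = 2117.647ms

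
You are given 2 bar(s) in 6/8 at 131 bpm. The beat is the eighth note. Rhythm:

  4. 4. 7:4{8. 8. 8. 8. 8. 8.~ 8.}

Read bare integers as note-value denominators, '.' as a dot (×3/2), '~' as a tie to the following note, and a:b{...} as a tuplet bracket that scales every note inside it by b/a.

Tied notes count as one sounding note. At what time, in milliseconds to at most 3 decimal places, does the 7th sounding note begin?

note 7 onset = 66/7b = 4318.43ms

1. 0.0ms @ 0 + 1374.046ms (3)
2. 1374.046ms @ 3 + 1374.046ms (3)
3. 2748.092ms @ 6 + 392.585ms (6/7)
4. 3140.676ms @ 48/7 + 392.585ms (6/7)
5. 3533.261ms @ 54/7 + 392.585ms (6/7)
6. 3925.845ms @ 60/7 + 392.585ms (6/7)
7. 4318.43ms @ 66/7 + 392.585ms (6/7)
8. 4711.014ms @ 72/7 + 785.169ms (12/7)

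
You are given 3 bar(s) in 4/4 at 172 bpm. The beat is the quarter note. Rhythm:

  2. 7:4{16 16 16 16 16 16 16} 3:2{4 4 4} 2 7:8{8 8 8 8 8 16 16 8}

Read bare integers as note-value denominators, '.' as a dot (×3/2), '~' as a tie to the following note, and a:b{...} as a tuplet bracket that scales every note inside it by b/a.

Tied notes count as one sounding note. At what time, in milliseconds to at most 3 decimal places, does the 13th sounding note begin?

1. 0.0ms @ 0 + 1046.512ms (3)
2. 1046.512ms @ 3 + 49.834ms (1/7)
3. 1096.346ms @ 22/7 + 49.834ms (1/7)
4. 1146.179ms @ 23/7 + 49.834ms (1/7)
5. 1196.013ms @ 24/7 + 49.834ms (1/7)
6. 1245.847ms @ 25/7 + 49.834ms (1/7)
7. 1295.681ms @ 26/7 + 49.834ms (1/7)
8. 1345.515ms @ 27/7 + 49.834ms (1/7)
9. 1395.349ms @ 4 + 232.558ms (2/3)
10. 1627.907ms @ 14/3 + 232.558ms (2/3)
11. 1860.465ms @ 16/3 + 232.558ms (2/3)
12. 2093.023ms @ 6 + 697.674ms (2)
13. 2790.698ms @ 8 + 199.336ms (4/7)
14. 2990.033ms @ 60/7 + 199.336ms (4/7)
15. 3189.369ms @ 64/7 + 199.336ms (4/7)
16. 3388.704ms @ 68/7 + 199.336ms (4/7)
17. 3588.04ms @ 72/7 + 199.336ms (4/7)
18. 3787.375ms @ 76/7 + 99.668ms (2/7)
19. 3887.043ms @ 78/7 + 99.668ms (2/7)
20. 3986.711ms @ 80/7 + 199.336ms (4/7)

note 13 onset = 8b = 2790.698ms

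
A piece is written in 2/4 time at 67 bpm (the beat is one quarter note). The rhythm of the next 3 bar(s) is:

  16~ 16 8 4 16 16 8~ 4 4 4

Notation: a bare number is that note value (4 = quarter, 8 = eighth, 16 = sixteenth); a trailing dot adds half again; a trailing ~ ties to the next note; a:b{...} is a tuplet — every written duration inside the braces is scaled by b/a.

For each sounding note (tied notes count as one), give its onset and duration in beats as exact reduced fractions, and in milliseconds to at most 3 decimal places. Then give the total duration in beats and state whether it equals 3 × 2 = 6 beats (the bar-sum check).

1) 0.0ms=0b +447.761ms=1/2b
2) 447.761ms=1/2b +447.761ms=1/2b
3) 895.522ms=1b +895.522ms=1b
4) 1791.045ms=2b +223.881ms=1/4b
5) 2014.925ms=9/4b +223.881ms=1/4b
6) 2238.806ms=5/2b +1343.284ms=3/2b
7) 3582.09ms=4b +895.522ms=1b
8) 4477.612ms=5b +895.522ms=1b
Σ=6b of 6 (67bpm 2/4) — PASS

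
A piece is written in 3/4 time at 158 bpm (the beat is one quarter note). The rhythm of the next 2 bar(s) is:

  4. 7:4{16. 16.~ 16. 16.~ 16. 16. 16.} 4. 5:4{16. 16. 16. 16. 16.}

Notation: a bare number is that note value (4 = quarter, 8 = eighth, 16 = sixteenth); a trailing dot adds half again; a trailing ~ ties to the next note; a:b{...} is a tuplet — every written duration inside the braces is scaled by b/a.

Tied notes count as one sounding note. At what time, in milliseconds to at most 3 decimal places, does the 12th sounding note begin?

note 12 onset = 57/10b = 2164.557ms

1. 0.0ms @ 0 + 569.62ms (3/2)
2. 569.62ms @ 3/2 + 81.374ms (3/14)
3. 650.995ms @ 12/7 + 162.749ms (3/7)
4. 813.743ms @ 15/7 + 162.749ms (3/7)
5. 976.492ms @ 18/7 + 81.374ms (3/14)
6. 1057.866ms @ 39/14 + 81.374ms (3/14)
7. 1139.241ms @ 3 + 569.62ms (3/2)
8. 1708.861ms @ 9/2 + 113.924ms (3/10)
9. 1822.785ms @ 24/5 + 113.924ms (3/10)
10. 1936.709ms @ 51/10 + 113.924ms (3/10)
11. 2050.633ms @ 27/5 + 113.924ms (3/10)
12. 2164.557ms @ 57/10 + 113.924ms (3/10)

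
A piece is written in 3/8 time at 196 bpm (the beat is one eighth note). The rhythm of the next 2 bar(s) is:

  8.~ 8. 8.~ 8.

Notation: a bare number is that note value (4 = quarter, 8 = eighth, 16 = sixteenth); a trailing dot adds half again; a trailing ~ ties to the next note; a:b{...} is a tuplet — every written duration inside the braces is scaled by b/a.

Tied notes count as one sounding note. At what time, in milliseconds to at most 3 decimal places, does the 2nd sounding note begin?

1. 0.0ms @ 0 + 918.367ms (3)
2. 918.367ms @ 3 + 918.367ms (3)

note 2 onset = 3b = 918.367ms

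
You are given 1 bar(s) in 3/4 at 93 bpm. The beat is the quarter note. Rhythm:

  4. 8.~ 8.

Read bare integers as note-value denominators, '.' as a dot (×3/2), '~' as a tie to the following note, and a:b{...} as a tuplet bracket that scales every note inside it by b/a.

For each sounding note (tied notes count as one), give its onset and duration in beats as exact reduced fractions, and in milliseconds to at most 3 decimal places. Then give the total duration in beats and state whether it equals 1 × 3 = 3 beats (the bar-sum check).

1) 0.0ms=0b +967.742ms=3/2b
2) 967.742ms=3/2b +967.742ms=3/2b
Σ=3b of 3 (93bpm 3/4) — PASS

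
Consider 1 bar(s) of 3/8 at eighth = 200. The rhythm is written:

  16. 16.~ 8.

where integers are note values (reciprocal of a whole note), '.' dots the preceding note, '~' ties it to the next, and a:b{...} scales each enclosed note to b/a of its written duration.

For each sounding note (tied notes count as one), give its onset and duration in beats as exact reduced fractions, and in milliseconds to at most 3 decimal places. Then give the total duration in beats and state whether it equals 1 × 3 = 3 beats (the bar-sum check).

1) 0.0ms=0b +225.0ms=3/4b
2) 225.0ms=3/4b +675.0ms=9/4b
Σ=3b of 3 (200bpm 3/8) — PASS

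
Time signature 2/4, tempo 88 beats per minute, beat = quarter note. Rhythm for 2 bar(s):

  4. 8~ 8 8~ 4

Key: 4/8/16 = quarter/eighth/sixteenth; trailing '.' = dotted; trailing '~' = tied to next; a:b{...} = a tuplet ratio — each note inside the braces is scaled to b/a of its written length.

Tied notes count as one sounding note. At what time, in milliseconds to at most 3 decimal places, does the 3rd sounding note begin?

1. 0.0ms @ 0 + 1022.727ms (3/2)
2. 1022.727ms @ 3/2 + 681.818ms (1)
3. 1704.545ms @ 5/2 + 1022.727ms (3/2)

note 3 onset = 5/2b = 1704.545ms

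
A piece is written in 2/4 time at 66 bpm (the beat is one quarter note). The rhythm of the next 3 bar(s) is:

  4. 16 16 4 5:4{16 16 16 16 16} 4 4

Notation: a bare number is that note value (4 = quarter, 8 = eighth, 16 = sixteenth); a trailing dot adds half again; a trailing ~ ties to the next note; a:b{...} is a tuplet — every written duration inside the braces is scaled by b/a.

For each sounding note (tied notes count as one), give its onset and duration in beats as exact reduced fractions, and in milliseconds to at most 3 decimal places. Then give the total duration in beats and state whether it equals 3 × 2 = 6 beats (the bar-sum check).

1) 0.0ms=0b +1363.636ms=3/2b
2) 1363.636ms=3/2b +227.273ms=1/4b
3) 1590.909ms=7/4b +227.273ms=1/4b
4) 1818.182ms=2b +909.091ms=1b
5) 2727.273ms=3b +181.818ms=1/5b
6) 2909.091ms=16/5b +181.818ms=1/5b
7) 3090.909ms=17/5b +181.818ms=1/5b
8) 3272.727ms=18/5b +181.818ms=1/5b
9) 3454.545ms=19/5b +181.818ms=1/5b
10) 3636.364ms=4b +909.091ms=1b
11) 4545.455ms=5b +909.091ms=1b
Σ=6b of 6 (66bpm 2/4) — PASS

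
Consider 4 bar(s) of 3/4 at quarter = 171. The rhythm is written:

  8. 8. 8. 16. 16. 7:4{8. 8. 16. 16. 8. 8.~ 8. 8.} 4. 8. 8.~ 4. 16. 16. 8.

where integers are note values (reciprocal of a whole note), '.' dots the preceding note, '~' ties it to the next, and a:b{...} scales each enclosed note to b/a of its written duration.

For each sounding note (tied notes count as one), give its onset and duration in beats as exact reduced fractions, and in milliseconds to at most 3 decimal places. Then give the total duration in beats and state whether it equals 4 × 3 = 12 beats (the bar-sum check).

1) 0.0ms=0b +263.158ms=3/4b
2) 263.158ms=3/4b +263.158ms=3/4b
3) 526.316ms=3/2b +263.158ms=3/4b
4) 789.474ms=9/4b +131.579ms=3/8b
5) 921.053ms=21/8b +131.579ms=3/8b
6) 1052.632ms=3b +150.376ms=3/7b
7) 1203.008ms=24/7b +150.376ms=3/7b
8) 1353.383ms=27/7b +75.188ms=3/14b
9) 1428.571ms=57/14b +75.188ms=3/14b
10) 1503.759ms=30/7b +150.376ms=3/7b
11) 1654.135ms=33/7b +300.752ms=6/7b
12) 1954.887ms=39/7b +150.376ms=3/7b
13) 2105.263ms=6b +526.316ms=3/2b
14) 2631.579ms=15/2b +263.158ms=3/4b
15) 2894.737ms=33/4b +789.474ms=9/4b
16) 3684.211ms=21/2b +131.579ms=3/8b
17) 3815.789ms=87/8b +131.579ms=3/8b
18) 3947.368ms=45/4b +263.158ms=3/4b
Σ=12b of 12 (171bpm 3/4) — PASS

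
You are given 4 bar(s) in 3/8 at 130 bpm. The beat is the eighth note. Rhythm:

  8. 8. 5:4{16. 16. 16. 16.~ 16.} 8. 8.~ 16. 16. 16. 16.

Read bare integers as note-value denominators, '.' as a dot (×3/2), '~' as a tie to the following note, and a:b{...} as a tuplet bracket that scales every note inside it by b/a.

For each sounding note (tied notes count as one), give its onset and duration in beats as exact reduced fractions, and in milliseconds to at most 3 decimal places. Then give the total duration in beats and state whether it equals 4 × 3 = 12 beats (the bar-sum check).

1) 0.0ms=0b +692.308ms=3/2b
2) 692.308ms=3/2b +692.308ms=3/2b
3) 1384.615ms=3b +276.923ms=3/5b
4) 1661.538ms=18/5b +276.923ms=3/5b
5) 1938.462ms=21/5b +276.923ms=3/5b
6) 2215.385ms=24/5b +553.846ms=6/5b
7) 2769.231ms=6b +692.308ms=3/2b
8) 3461.538ms=15/2b +1038.462ms=9/4b
9) 4500.0ms=39/4b +346.154ms=3/4b
10) 4846.154ms=21/2b +346.154ms=3/4b
11) 5192.308ms=45/4b +346.154ms=3/4b
Σ=12b of 12 (130bpm 3/8) — PASS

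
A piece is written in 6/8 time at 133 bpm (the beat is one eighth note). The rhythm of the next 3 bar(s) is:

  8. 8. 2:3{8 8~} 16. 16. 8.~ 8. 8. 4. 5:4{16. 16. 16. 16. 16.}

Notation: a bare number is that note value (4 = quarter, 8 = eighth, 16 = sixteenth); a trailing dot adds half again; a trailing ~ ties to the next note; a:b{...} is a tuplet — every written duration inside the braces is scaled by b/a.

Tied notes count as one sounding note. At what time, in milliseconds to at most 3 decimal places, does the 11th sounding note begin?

1. 0.0ms @ 0 + 676.692ms (3/2)
2. 676.692ms @ 3/2 + 676.692ms (3/2)
3. 1353.383ms @ 3 + 676.692ms (3/2)
4. 2030.075ms @ 9/2 + 1015.038ms (9/4)
5. 3045.113ms @ 27/4 + 338.346ms (3/4)
6. 3383.459ms @ 15/2 + 1353.383ms (3)
7. 4736.842ms @ 21/2 + 676.692ms (3/2)
8. 5413.534ms @ 12 + 1353.383ms (3)
9. 6766.917ms @ 15 + 270.677ms (3/5)
10. 7037.594ms @ 78/5 + 270.677ms (3/5)
11. 7308.271ms @ 81/5 + 270.677ms (3/5)
12. 7578.947ms @ 84/5 + 270.677ms (3/5)
13. 7849.624ms @ 87/5 + 270.677ms (3/5)

note 11 onset = 81/5b = 7308.271ms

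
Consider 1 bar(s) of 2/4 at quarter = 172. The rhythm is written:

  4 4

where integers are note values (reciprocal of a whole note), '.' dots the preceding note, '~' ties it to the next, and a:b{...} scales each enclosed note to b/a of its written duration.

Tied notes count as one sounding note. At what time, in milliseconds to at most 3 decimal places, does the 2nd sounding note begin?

1. 0.0ms @ 0 + 348.837ms (1)
2. 348.837ms @ 1 + 348.837ms (1)

note 2 onset = 1b = 348.837ms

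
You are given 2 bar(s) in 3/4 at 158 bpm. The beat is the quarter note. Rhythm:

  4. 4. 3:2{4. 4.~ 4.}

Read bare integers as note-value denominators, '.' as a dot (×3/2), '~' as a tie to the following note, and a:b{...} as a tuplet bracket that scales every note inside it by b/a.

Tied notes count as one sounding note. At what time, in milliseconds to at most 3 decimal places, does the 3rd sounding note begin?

note 3 onset = 3b = 1139.241ms

1. 0.0ms @ 0 + 569.62ms (3/2)
2. 569.62ms @ 3/2 + 569.62ms (3/2)
3. 1139.241ms @ 3 + 379.747ms (1)
4. 1518.987ms @ 4 + 759.494ms (2)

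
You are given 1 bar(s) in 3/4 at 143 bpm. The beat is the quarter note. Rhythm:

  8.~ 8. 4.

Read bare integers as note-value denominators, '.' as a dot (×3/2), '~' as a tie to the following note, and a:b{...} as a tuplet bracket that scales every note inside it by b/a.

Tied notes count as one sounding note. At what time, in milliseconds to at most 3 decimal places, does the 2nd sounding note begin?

note 2 onset = 3/2b = 629.371ms

1. 0.0ms @ 0 + 629.371ms (3/2)
2. 629.371ms @ 3/2 + 629.371ms (3/2)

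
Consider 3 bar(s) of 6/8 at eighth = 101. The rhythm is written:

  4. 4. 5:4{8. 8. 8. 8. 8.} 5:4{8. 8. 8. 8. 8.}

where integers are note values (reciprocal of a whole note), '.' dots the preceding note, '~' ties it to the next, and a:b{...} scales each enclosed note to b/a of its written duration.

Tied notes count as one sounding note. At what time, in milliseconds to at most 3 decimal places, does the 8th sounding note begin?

1. 0.0ms @ 0 + 1782.178ms (3)
2. 1782.178ms @ 3 + 1782.178ms (3)
3. 3564.356ms @ 6 + 712.871ms (6/5)
4. 4277.228ms @ 36/5 + 712.871ms (6/5)
5. 4990.099ms @ 42/5 + 712.871ms (6/5)
6. 5702.97ms @ 48/5 + 712.871ms (6/5)
7. 6415.842ms @ 54/5 + 712.871ms (6/5)
8. 7128.713ms @ 12 + 712.871ms (6/5)
9. 7841.584ms @ 66/5 + 712.871ms (6/5)
10. 8554.455ms @ 72/5 + 712.871ms (6/5)
11. 9267.327ms @ 78/5 + 712.871ms (6/5)
12. 9980.198ms @ 84/5 + 712.871ms (6/5)

note 8 onset = 12b = 7128.713ms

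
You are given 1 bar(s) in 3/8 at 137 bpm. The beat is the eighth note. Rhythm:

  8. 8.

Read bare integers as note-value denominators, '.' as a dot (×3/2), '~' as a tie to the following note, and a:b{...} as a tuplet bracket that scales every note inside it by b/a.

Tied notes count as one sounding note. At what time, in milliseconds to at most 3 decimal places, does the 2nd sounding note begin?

1. 0.0ms @ 0 + 656.934ms (3/2)
2. 656.934ms @ 3/2 + 656.934ms (3/2)

note 2 onset = 3/2b = 656.934ms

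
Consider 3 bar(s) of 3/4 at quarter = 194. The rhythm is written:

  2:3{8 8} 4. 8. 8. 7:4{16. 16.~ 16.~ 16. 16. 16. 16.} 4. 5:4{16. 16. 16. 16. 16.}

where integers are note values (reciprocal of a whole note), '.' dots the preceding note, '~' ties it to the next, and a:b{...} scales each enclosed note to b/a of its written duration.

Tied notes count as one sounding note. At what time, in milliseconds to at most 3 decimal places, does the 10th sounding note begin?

1. 0.0ms @ 0 + 231.959ms (3/4)
2. 231.959ms @ 3/4 + 231.959ms (3/4)
3. 463.918ms @ 3/2 + 463.918ms (3/2)
4. 927.835ms @ 3 + 231.959ms (3/4)
5. 1159.794ms @ 15/4 + 231.959ms (3/4)
6. 1391.753ms @ 9/2 + 66.274ms (3/14)
7. 1458.027ms @ 33/7 + 198.822ms (9/14)
8. 1656.848ms @ 75/14 + 66.274ms (3/14)
9. 1723.122ms @ 39/7 + 66.274ms (3/14)
10. 1789.396ms @ 81/14 + 66.274ms (3/14)
11. 1855.67ms @ 6 + 463.918ms (3/2)
12. 2319.588ms @ 15/2 + 92.784ms (3/10)
13. 2412.371ms @ 39/5 + 92.784ms (3/10)
14. 2505.155ms @ 81/10 + 92.784ms (3/10)
15. 2597.938ms @ 42/5 + 92.784ms (3/10)
16. 2690.722ms @ 87/10 + 92.784ms (3/10)

note 10 onset = 81/14b = 1789.396ms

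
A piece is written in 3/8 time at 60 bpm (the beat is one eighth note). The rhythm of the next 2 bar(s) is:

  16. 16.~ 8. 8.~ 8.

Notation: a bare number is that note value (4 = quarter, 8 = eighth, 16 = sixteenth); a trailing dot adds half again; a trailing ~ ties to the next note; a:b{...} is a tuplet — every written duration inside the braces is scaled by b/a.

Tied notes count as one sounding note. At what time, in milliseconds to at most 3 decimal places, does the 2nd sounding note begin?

1. 0.0ms @ 0 + 750.0ms (3/4)
2. 750.0ms @ 3/4 + 2250.0ms (9/4)
3. 3000.0ms @ 3 + 3000.0ms (3)

note 2 onset = 3/4b = 750.0ms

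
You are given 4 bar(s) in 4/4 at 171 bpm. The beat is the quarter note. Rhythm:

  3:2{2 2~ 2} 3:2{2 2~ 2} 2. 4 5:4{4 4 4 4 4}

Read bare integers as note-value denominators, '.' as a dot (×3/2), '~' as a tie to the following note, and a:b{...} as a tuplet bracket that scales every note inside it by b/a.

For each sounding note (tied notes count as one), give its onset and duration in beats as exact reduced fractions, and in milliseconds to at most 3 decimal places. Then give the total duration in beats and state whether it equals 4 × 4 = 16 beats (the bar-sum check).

1) 0.0ms=0b +467.836ms=4/3b
2) 467.836ms=4/3b +935.673ms=8/3b
3) 1403.509ms=4b +467.836ms=4/3b
4) 1871.345ms=16/3b +935.673ms=8/3b
5) 2807.018ms=8b +1052.632ms=3b
6) 3859.649ms=11b +350.877ms=1b
7) 4210.526ms=12b +280.702ms=4/5b
8) 4491.228ms=64/5b +280.702ms=4/5b
9) 4771.93ms=68/5b +280.702ms=4/5b
10) 5052.632ms=72/5b +280.702ms=4/5b
11) 5333.333ms=76/5b +280.702ms=4/5b
Σ=16b of 16 (171bpm 4/4) — PASS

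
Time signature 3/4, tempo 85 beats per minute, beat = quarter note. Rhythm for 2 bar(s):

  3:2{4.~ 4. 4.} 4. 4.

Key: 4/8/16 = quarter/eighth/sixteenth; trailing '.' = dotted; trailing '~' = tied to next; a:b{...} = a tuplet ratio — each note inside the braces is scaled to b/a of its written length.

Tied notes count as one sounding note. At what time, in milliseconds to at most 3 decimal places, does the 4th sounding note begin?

note 4 onset = 9/2b = 3176.471ms

1. 0.0ms @ 0 + 1411.765ms (2)
2. 1411.765ms @ 2 + 705.882ms (1)
3. 2117.647ms @ 3 + 1058.824ms (3/2)
4. 3176.471ms @ 9/2 + 1058.824ms (3/2)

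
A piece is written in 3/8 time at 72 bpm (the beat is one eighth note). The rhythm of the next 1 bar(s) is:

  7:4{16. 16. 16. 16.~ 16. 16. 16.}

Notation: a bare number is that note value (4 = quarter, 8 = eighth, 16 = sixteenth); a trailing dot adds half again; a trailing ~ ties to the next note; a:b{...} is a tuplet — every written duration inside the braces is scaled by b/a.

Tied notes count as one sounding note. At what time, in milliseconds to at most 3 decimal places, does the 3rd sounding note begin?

1. 0.0ms @ 0 + 357.143ms (3/7)
2. 357.143ms @ 3/7 + 357.143ms (3/7)
3. 714.286ms @ 6/7 + 357.143ms (3/7)
4. 1071.429ms @ 9/7 + 714.286ms (6/7)
5. 1785.714ms @ 15/7 + 357.143ms (3/7)
6. 2142.857ms @ 18/7 + 357.143ms (3/7)

note 3 onset = 6/7b = 714.286ms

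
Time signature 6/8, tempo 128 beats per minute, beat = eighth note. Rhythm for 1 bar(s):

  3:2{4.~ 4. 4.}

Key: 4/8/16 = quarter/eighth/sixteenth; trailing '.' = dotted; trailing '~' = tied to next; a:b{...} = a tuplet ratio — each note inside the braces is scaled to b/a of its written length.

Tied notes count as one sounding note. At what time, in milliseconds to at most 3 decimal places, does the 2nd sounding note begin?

note 2 onset = 4b = 1875.0ms

1. 0.0ms @ 0 + 1875.0ms (4)
2. 1875.0ms @ 4 + 937.5ms (2)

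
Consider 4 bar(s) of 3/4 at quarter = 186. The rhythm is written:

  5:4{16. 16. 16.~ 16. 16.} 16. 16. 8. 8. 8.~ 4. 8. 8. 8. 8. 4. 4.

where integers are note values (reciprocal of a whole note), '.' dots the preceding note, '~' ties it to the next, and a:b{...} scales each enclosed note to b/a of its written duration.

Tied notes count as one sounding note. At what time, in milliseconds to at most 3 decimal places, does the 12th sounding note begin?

note 12 onset = 15/2b = 2419.355ms

1. 0.0ms @ 0 + 96.774ms (3/10)
2. 96.774ms @ 3/10 + 96.774ms (3/10)
3. 193.548ms @ 3/5 + 193.548ms (3/5)
4. 387.097ms @ 6/5 + 96.774ms (3/10)
5. 483.871ms @ 3/2 + 120.968ms (3/8)
6. 604.839ms @ 15/8 + 120.968ms (3/8)
7. 725.806ms @ 9/4 + 241.935ms (3/4)
8. 967.742ms @ 3 + 241.935ms (3/4)
9. 1209.677ms @ 15/4 + 725.806ms (9/4)
10. 1935.484ms @ 6 + 241.935ms (3/4)
11. 2177.419ms @ 27/4 + 241.935ms (3/4)
12. 2419.355ms @ 15/2 + 241.935ms (3/4)
13. 2661.29ms @ 33/4 + 241.935ms (3/4)
14. 2903.226ms @ 9 + 483.871ms (3/2)
15. 3387.097ms @ 21/2 + 483.871ms (3/2)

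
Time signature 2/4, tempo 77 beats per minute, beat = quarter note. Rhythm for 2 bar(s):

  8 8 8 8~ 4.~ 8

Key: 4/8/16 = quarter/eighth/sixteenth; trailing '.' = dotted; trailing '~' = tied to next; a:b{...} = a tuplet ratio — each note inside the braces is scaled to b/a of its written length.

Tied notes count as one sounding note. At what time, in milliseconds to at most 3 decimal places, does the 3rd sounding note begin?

note 3 onset = 1b = 779.221ms

1. 0.0ms @ 0 + 389.61ms (1/2)
2. 389.61ms @ 1/2 + 389.61ms (1/2)
3. 779.221ms @ 1 + 389.61ms (1/2)
4. 1168.831ms @ 3/2 + 1948.052ms (5/2)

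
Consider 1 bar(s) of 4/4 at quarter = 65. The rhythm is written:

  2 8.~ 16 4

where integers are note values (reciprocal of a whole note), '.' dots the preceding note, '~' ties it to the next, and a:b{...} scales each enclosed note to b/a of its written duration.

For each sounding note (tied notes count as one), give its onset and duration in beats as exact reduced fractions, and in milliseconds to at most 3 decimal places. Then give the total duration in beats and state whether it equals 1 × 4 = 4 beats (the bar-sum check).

1) 0.0ms=0b +1846.154ms=2b
2) 1846.154ms=2b +923.077ms=1b
3) 2769.231ms=3b +923.077ms=1b
Σ=4b of 4 (65bpm 4/4) — PASS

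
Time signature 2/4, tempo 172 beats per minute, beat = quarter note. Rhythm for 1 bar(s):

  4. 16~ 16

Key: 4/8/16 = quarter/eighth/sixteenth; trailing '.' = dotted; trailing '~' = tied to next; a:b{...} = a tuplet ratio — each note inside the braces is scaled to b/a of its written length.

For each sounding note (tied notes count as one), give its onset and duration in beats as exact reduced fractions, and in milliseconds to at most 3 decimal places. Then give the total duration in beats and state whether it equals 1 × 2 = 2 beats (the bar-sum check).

1) 0.0ms=0b +523.256ms=3/2b
2) 523.256ms=3/2b +174.419ms=1/2b
Σ=2b of 2 (172bpm 2/4) — PASS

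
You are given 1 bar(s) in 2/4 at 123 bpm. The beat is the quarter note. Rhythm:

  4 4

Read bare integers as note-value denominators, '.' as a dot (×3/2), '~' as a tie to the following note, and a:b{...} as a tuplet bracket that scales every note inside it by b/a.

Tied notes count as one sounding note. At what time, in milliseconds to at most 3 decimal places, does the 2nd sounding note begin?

note 2 onset = 1b = 487.805ms

1. 0.0ms @ 0 + 487.805ms (1)
2. 487.805ms @ 1 + 487.805ms (1)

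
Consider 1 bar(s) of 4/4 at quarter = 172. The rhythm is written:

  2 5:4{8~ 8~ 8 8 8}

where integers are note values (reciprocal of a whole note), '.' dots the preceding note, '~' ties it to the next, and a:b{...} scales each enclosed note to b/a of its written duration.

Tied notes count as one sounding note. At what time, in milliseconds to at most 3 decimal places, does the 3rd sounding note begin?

1. 0.0ms @ 0 + 697.674ms (2)
2. 697.674ms @ 2 + 418.605ms (6/5)
3. 1116.279ms @ 16/5 + 139.535ms (2/5)
4. 1255.814ms @ 18/5 + 139.535ms (2/5)

note 3 onset = 16/5b = 1116.279ms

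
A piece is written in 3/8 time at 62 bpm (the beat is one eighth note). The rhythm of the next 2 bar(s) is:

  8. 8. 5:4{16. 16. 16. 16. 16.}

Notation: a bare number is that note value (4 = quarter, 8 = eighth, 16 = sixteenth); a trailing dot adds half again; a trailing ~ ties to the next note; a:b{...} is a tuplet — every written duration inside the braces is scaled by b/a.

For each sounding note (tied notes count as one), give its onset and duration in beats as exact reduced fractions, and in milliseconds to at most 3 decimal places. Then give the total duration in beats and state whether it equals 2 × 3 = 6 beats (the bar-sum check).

1) 0.0ms=0b +1451.613ms=3/2b
2) 1451.613ms=3/2b +1451.613ms=3/2b
3) 2903.226ms=3b +580.645ms=3/5b
4) 3483.871ms=18/5b +580.645ms=3/5b
5) 4064.516ms=21/5b +580.645ms=3/5b
6) 4645.161ms=24/5b +580.645ms=3/5b
7) 5225.806ms=27/5b +580.645ms=3/5b
Σ=6b of 6 (62bpm 3/8) — PASS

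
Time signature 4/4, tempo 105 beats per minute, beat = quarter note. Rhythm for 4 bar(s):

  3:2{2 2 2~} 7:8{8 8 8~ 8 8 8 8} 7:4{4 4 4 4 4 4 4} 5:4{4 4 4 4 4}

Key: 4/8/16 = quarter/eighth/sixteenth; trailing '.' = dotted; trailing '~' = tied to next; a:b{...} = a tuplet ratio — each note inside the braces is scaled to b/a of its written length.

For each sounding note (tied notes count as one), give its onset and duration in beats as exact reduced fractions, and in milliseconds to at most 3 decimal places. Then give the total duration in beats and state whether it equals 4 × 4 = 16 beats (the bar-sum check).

1) 0.0ms=0b +761.905ms=4/3b
2) 761.905ms=4/3b +761.905ms=4/3b
3) 1523.81ms=8/3b +1088.435ms=40/21b
4) 2612.245ms=32/7b +326.531ms=4/7b
5) 2938.776ms=36/7b +653.061ms=8/7b
6) 3591.837ms=44/7b +326.531ms=4/7b
7) 3918.367ms=48/7b +326.531ms=4/7b
8) 4244.898ms=52/7b +326.531ms=4/7b
9) 4571.429ms=8b +326.531ms=4/7b
10) 4897.959ms=60/7b +326.531ms=4/7b
11) 5224.49ms=64/7b +326.531ms=4/7b
12) 5551.02ms=68/7b +326.531ms=4/7b
13) 5877.551ms=72/7b +326.531ms=4/7b
14) 6204.082ms=76/7b +326.531ms=4/7b
15) 6530.612ms=80/7b +326.531ms=4/7b
16) 6857.143ms=12b +457.143ms=4/5b
17) 7314.286ms=64/5b +457.143ms=4/5b
18) 7771.429ms=68/5b +457.143ms=4/5b
19) 8228.571ms=72/5b +457.143ms=4/5b
20) 8685.714ms=76/5b +457.143ms=4/5b
Σ=16b of 16 (105bpm 4/4) — PASS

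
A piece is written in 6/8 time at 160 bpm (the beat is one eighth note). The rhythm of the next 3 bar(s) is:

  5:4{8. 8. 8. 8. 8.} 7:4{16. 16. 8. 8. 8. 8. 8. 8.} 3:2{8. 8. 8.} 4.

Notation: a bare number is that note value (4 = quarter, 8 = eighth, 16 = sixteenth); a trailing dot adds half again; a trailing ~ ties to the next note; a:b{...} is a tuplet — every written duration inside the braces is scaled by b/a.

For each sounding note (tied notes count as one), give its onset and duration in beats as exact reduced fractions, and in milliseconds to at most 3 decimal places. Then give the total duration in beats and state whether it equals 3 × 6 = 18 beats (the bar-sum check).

1) 0.0ms=0b +450.0ms=6/5b
2) 450.0ms=6/5b +450.0ms=6/5b
3) 900.0ms=12/5b +450.0ms=6/5b
4) 1350.0ms=18/5b +450.0ms=6/5b
5) 1800.0ms=24/5b +450.0ms=6/5b
6) 2250.0ms=6b +160.714ms=3/7b
7) 2410.714ms=45/7b +160.714ms=3/7b
8) 2571.429ms=48/7b +321.429ms=6/7b
9) 2892.857ms=54/7b +321.429ms=6/7b
10) 3214.286ms=60/7b +321.429ms=6/7b
11) 3535.714ms=66/7b +321.429ms=6/7b
12) 3857.143ms=72/7b +321.429ms=6/7b
13) 4178.571ms=78/7b +321.429ms=6/7b
14) 4500.0ms=12b +375.0ms=1b
15) 4875.0ms=13b +375.0ms=1b
16) 5250.0ms=14b +375.0ms=1b
17) 5625.0ms=15b +1125.0ms=3b
Σ=18b of 18 (160bpm 6/8) — PASS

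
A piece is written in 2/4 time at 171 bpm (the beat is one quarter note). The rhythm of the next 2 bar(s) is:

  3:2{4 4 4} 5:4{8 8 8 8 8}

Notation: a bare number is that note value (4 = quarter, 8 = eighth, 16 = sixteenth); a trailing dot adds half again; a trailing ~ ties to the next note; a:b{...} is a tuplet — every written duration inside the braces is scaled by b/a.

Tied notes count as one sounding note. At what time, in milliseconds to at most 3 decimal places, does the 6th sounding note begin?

note 6 onset = 14/5b = 982.456ms

1. 0.0ms @ 0 + 233.918ms (2/3)
2. 233.918ms @ 2/3 + 233.918ms (2/3)
3. 467.836ms @ 4/3 + 233.918ms (2/3)
4. 701.754ms @ 2 + 140.351ms (2/5)
5. 842.105ms @ 12/5 + 140.351ms (2/5)
6. 982.456ms @ 14/5 + 140.351ms (2/5)
7. 1122.807ms @ 16/5 + 140.351ms (2/5)
8. 1263.158ms @ 18/5 + 140.351ms (2/5)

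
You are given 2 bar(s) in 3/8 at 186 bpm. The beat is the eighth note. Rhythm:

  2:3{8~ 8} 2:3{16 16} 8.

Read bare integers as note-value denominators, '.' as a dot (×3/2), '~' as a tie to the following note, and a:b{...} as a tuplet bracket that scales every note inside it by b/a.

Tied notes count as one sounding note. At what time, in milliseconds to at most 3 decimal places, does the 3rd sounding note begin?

1. 0.0ms @ 0 + 967.742ms (3)
2. 967.742ms @ 3 + 241.935ms (3/4)
3. 1209.677ms @ 15/4 + 241.935ms (3/4)
4. 1451.613ms @ 9/2 + 483.871ms (3/2)

note 3 onset = 15/4b = 1209.677ms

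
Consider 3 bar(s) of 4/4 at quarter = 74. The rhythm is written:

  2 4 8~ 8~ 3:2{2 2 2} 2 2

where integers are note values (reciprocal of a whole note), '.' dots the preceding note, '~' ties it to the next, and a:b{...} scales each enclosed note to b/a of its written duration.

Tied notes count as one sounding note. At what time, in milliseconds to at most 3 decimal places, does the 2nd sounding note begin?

1. 0.0ms @ 0 + 1621.622ms (2)
2. 1621.622ms @ 2 + 810.811ms (1)
3. 2432.432ms @ 3 + 1891.892ms (7/3)
4. 4324.324ms @ 16/3 + 1081.081ms (4/3)
5. 5405.405ms @ 20/3 + 1081.081ms (4/3)
6. 6486.486ms @ 8 + 1621.622ms (2)
7. 8108.108ms @ 10 + 1621.622ms (2)

note 2 onset = 2b = 1621.622ms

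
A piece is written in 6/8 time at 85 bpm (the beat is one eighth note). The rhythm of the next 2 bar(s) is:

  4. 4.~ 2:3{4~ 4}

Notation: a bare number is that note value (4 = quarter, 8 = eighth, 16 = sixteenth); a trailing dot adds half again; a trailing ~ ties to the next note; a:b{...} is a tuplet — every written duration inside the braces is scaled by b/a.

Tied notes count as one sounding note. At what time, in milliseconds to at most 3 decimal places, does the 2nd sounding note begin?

note 2 onset = 3b = 2117.647ms

1. 0.0ms @ 0 + 2117.647ms (3)
2. 2117.647ms @ 3 + 6352.941ms (9)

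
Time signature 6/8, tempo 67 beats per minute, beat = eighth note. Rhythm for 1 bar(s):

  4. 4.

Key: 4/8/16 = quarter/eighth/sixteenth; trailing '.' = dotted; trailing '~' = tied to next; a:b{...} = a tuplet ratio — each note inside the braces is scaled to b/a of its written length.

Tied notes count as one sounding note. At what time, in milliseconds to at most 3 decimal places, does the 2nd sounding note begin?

note 2 onset = 3b = 2686.567ms

1. 0.0ms @ 0 + 2686.567ms (3)
2. 2686.567ms @ 3 + 2686.567ms (3)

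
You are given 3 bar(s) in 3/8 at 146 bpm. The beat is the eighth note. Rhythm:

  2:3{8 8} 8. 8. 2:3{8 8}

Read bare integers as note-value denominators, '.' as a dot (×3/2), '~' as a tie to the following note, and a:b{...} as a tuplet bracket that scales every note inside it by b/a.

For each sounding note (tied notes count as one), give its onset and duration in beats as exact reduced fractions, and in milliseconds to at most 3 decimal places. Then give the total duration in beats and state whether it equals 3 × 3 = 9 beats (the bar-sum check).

1) 0.0ms=0b +616.438ms=3/2b
2) 616.438ms=3/2b +616.438ms=3/2b
3) 1232.877ms=3b +616.438ms=3/2b
4) 1849.315ms=9/2b +616.438ms=3/2b
5) 2465.753ms=6b +616.438ms=3/2b
6) 3082.192ms=15/2b +616.438ms=3/2b
Σ=9b of 9 (146bpm 3/8) — PASS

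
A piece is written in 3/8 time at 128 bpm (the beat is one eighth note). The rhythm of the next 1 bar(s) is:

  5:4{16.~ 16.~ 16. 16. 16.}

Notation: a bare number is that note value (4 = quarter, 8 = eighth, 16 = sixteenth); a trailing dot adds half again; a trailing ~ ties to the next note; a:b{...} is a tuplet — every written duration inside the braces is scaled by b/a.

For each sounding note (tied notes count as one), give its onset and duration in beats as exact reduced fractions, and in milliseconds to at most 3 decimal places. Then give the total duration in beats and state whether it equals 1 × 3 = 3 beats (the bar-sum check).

1) 0.0ms=0b +843.75ms=9/5b
2) 843.75ms=9/5b +281.25ms=3/5b
3) 1125.0ms=12/5b +281.25ms=3/5b
Σ=3b of 3 (128bpm 3/8) — PASS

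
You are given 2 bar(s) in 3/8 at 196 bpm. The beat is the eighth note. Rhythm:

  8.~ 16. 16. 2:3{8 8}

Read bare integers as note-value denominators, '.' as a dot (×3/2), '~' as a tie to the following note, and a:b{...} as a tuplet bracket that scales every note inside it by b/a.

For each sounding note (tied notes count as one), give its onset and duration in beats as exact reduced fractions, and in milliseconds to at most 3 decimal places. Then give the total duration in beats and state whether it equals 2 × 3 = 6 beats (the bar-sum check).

1) 0.0ms=0b +688.776ms=9/4b
2) 688.776ms=9/4b +229.592ms=3/4b
3) 918.367ms=3b +459.184ms=3/2b
4) 1377.551ms=9/2b +459.184ms=3/2b
Σ=6b of 6 (196bpm 3/8) — PASS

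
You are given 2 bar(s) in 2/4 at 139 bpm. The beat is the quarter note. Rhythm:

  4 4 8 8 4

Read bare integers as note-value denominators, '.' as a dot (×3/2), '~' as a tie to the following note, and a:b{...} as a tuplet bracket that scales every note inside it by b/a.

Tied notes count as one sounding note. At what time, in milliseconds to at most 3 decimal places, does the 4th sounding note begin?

1. 0.0ms @ 0 + 431.655ms (1)
2. 431.655ms @ 1 + 431.655ms (1)
3. 863.309ms @ 2 + 215.827ms (1/2)
4. 1079.137ms @ 5/2 + 215.827ms (1/2)
5. 1294.964ms @ 3 + 431.655ms (1)

note 4 onset = 5/2b = 1079.137ms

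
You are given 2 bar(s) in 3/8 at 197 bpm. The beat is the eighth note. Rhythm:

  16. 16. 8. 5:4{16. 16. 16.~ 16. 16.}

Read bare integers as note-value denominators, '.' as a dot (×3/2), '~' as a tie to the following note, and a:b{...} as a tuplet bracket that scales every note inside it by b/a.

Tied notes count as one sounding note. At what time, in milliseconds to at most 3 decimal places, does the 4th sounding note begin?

1. 0.0ms @ 0 + 228.426ms (3/4)
2. 228.426ms @ 3/4 + 228.426ms (3/4)
3. 456.853ms @ 3/2 + 456.853ms (3/2)
4. 913.706ms @ 3 + 182.741ms (3/5)
5. 1096.447ms @ 18/5 + 182.741ms (3/5)
6. 1279.188ms @ 21/5 + 365.482ms (6/5)
7. 1644.67ms @ 27/5 + 182.741ms (3/5)

note 4 onset = 3b = 913.706ms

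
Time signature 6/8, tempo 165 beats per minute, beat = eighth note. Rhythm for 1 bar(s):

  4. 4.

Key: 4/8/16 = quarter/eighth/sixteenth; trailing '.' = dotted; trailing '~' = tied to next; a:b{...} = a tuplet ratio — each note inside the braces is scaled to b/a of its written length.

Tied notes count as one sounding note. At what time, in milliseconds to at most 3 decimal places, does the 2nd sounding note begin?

note 2 onset = 3b = 1090.909ms

1. 0.0ms @ 0 + 1090.909ms (3)
2. 1090.909ms @ 3 + 1090.909ms (3)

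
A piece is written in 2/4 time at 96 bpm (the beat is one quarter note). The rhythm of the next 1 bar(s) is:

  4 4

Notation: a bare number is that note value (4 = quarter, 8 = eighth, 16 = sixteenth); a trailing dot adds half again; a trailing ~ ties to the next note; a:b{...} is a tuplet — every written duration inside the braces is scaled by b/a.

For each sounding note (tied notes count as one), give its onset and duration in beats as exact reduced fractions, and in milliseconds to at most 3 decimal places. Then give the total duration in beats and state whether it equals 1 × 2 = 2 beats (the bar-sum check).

1) 0.0ms=0b +625.0ms=1b
2) 625.0ms=1b +625.0ms=1b
Σ=2b of 2 (96bpm 2/4) — PASS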